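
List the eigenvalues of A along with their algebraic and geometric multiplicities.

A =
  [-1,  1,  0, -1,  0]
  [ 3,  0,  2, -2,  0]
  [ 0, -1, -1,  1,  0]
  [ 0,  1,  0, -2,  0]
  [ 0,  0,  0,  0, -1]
λ = -1: alg = 5, geom = 3

Step 1 — factor the characteristic polynomial to read off the algebraic multiplicities:
  χ_A(x) = (x + 1)^5

Step 2 — compute geometric multiplicities via the rank-nullity identity g(λ) = n − rank(A − λI):
  rank(A − (-1)·I) = 2, so dim ker(A − (-1)·I) = n − 2 = 3

Summary:
  λ = -1: algebraic multiplicity = 5, geometric multiplicity = 3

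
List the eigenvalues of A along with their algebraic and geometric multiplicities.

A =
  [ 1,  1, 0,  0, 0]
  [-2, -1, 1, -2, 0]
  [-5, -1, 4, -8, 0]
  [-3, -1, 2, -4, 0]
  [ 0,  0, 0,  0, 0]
λ = 0: alg = 5, geom = 3

Step 1 — factor the characteristic polynomial to read off the algebraic multiplicities:
  χ_A(x) = x^5

Step 2 — compute geometric multiplicities via the rank-nullity identity g(λ) = n − rank(A − λI):
  rank(A − (0)·I) = 2, so dim ker(A − (0)·I) = n − 2 = 3

Summary:
  λ = 0: algebraic multiplicity = 5, geometric multiplicity = 3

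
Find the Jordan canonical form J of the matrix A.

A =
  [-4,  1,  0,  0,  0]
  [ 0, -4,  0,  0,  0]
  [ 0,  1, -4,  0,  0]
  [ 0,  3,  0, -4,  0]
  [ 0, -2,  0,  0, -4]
J_2(-4) ⊕ J_1(-4) ⊕ J_1(-4) ⊕ J_1(-4)

The characteristic polynomial is
  det(x·I − A) = x^5 + 20*x^4 + 160*x^3 + 640*x^2 + 1280*x + 1024 = (x + 4)^5

Eigenvalues and multiplicities (the geometric multiplicity of λ is n − rank(A − λI), which equals the number of Jordan blocks for λ):
  λ = -4: algebraic multiplicity = 5, geometric multiplicity = 4

Determining the block sizes for each eigenvalue:
  λ = -4: 4 blocks summing to 5 forces exactly one block of size 2 and the rest size 1 → block sizes [2, 1, 1, 1]

Assembling the blocks gives a Jordan form
J =
  [-4,  1,  0,  0,  0]
  [ 0, -4,  0,  0,  0]
  [ 0,  0, -4,  0,  0]
  [ 0,  0,  0, -4,  0]
  [ 0,  0,  0,  0, -4]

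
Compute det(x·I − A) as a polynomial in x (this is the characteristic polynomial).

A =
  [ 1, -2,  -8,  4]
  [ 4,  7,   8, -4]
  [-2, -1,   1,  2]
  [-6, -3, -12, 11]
x^4 - 20*x^3 + 150*x^2 - 500*x + 625

Expanding det(x·I − A) (e.g. by cofactor expansion or by noting that A is similar to its Jordan form J, which has the same characteristic polynomial as A) gives
  χ_A(x) = x^4 - 20*x^3 + 150*x^2 - 500*x + 625
which factors as (x - 5)^4. The eigenvalues (with algebraic multiplicities) are λ = 5 with multiplicity 4.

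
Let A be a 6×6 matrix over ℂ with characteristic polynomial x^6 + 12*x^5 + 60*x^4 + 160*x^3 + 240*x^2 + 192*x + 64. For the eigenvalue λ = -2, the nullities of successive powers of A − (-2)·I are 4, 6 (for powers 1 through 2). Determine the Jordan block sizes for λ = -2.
Block sizes for λ = -2: [2, 2, 1, 1]

From the dimensions of kernels of powers, the number of Jordan blocks of size at least j is d_j − d_{j−1} where d_j = dim ker(N^j) (with d_0 = 0). Computing the differences gives [4, 2].
The number of blocks of size exactly k is (#blocks of size ≥ k) − (#blocks of size ≥ k + 1), so the partition is: 2 block(s) of size 1, 2 block(s) of size 2.
In nonincreasing order the block sizes are [2, 2, 1, 1].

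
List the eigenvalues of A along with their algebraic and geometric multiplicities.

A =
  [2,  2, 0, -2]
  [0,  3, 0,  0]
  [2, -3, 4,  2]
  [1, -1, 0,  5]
λ = 3: alg = 2, geom = 1; λ = 4: alg = 2, geom = 2

Step 1 — factor the characteristic polynomial to read off the algebraic multiplicities:
  χ_A(x) = (x - 4)^2*(x - 3)^2

Step 2 — compute geometric multiplicities via the rank-nullity identity g(λ) = n − rank(A − λI):
  rank(A − (3)·I) = 3, so dim ker(A − (3)·I) = n − 3 = 1
  rank(A − (4)·I) = 2, so dim ker(A − (4)·I) = n − 2 = 2

Summary:
  λ = 3: algebraic multiplicity = 2, geometric multiplicity = 1
  λ = 4: algebraic multiplicity = 2, geometric multiplicity = 2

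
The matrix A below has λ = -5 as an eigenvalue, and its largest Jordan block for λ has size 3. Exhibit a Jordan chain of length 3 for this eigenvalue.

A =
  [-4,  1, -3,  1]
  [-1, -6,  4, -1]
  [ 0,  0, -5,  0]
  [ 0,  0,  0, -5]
A Jordan chain for λ = -5 of length 3:
v_1 = (1, -1, 0, 0)ᵀ
v_2 = (-3, 4, 0, 0)ᵀ
v_3 = (0, 0, 1, 0)ᵀ

Let N = A − (-5)·I. We want v_3 with N^3 v_3 = 0 but N^2 v_3 ≠ 0; then v_{j-1} := N · v_j for j = 3, …, 2.

Pick v_3 = (0, 0, 1, 0)ᵀ.
Then v_2 = N · v_3 = (-3, 4, 0, 0)ᵀ.
Then v_1 = N · v_2 = (1, -1, 0, 0)ᵀ.

Sanity check: (A − (-5)·I) v_1 = (0, 0, 0, 0)ᵀ = 0. ✓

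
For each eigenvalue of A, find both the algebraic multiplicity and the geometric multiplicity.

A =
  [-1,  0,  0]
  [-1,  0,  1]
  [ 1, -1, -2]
λ = -1: alg = 3, geom = 2

Step 1 — factor the characteristic polynomial to read off the algebraic multiplicities:
  χ_A(x) = (x + 1)^3

Step 2 — compute geometric multiplicities via the rank-nullity identity g(λ) = n − rank(A − λI):
  rank(A − (-1)·I) = 1, so dim ker(A − (-1)·I) = n − 1 = 2

Summary:
  λ = -1: algebraic multiplicity = 3, geometric multiplicity = 2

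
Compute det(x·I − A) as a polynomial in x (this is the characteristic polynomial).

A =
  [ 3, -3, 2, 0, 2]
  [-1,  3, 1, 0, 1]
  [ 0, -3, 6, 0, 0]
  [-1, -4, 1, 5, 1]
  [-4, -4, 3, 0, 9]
x^5 - 26*x^4 + 270*x^3 - 1400*x^2 + 3625*x - 3750

Expanding det(x·I − A) (e.g. by cofactor expansion or by noting that A is similar to its Jordan form J, which has the same characteristic polynomial as A) gives
  χ_A(x) = x^5 - 26*x^4 + 270*x^3 - 1400*x^2 + 3625*x - 3750
which factors as (x - 6)*(x - 5)^4. The eigenvalues (with algebraic multiplicities) are λ = 5 with multiplicity 4, λ = 6 with multiplicity 1.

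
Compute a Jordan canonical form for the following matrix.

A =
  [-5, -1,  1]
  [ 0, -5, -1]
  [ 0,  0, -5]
J_3(-5)

The characteristic polynomial is
  det(x·I − A) = x^3 + 15*x^2 + 75*x + 125 = (x + 5)^3

Eigenvalues and multiplicities (the geometric multiplicity of λ is n − rank(A − λI), which equals the number of Jordan blocks for λ):
  λ = -5: algebraic multiplicity = 3, geometric multiplicity = 1

Determining the block sizes for each eigenvalue:
  λ = -5: one block (gm = 1), so the single block has size am = 3 → block sizes [3]

Assembling the blocks gives a Jordan form
J =
  [-5,  1,  0]
  [ 0, -5,  1]
  [ 0,  0, -5]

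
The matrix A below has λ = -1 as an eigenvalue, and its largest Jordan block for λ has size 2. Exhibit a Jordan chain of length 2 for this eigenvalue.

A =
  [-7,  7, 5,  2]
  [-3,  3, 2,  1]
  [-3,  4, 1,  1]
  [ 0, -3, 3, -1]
A Jordan chain for λ = -1 of length 2:
v_1 = (-6, -3, -3, 0)ᵀ
v_2 = (1, 0, 0, 0)ᵀ

Let N = A − (-1)·I. We want v_2 with N^2 v_2 = 0 but N^1 v_2 ≠ 0; then v_{j-1} := N · v_j for j = 2, …, 2.

Pick v_2 = (1, 0, 0, 0)ᵀ.
Then v_1 = N · v_2 = (-6, -3, -3, 0)ᵀ.

Sanity check: (A − (-1)·I) v_1 = (0, 0, 0, 0)ᵀ = 0. ✓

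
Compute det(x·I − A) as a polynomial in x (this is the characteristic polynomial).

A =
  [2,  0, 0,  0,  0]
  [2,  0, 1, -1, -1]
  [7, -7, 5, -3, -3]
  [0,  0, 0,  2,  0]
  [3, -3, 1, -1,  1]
x^5 - 10*x^4 + 40*x^3 - 80*x^2 + 80*x - 32

Expanding det(x·I − A) (e.g. by cofactor expansion or by noting that A is similar to its Jordan form J, which has the same characteristic polynomial as A) gives
  χ_A(x) = x^5 - 10*x^4 + 40*x^3 - 80*x^2 + 80*x - 32
which factors as (x - 2)^5. The eigenvalues (with algebraic multiplicities) are λ = 2 with multiplicity 5.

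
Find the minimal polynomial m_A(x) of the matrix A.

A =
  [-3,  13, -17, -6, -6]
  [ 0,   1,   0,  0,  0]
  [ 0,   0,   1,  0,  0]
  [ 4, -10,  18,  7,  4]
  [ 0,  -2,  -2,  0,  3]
x^3 - 5*x^2 + 7*x - 3

The characteristic polynomial is χ_A(x) = (x - 3)^2*(x - 1)^3, so the eigenvalues are known. The minimal polynomial is
  m_A(x) = Π_λ (x − λ)^{k_λ}
where k_λ is the size of the *largest* Jordan block for λ (equivalently, the smallest k with (A − λI)^k v = 0 for every generalised eigenvector v of λ).

  λ = 1: largest Jordan block has size 2, contributing (x − 1)^2
  λ = 3: largest Jordan block has size 1, contributing (x − 3)

So m_A(x) = (x - 3)*(x - 1)^2 = x^3 - 5*x^2 + 7*x - 3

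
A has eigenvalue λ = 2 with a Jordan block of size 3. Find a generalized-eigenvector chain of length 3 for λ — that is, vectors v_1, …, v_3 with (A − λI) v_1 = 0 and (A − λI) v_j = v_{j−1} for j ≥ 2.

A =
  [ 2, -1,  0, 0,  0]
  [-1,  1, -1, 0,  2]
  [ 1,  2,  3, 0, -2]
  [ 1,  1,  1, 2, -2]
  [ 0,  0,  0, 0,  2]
A Jordan chain for λ = 2 of length 3:
v_1 = (1, 0, -1, 0, 0)ᵀ
v_2 = (0, -1, 1, 1, 0)ᵀ
v_3 = (1, 0, 0, 0, 0)ᵀ

Let N = A − (2)·I. We want v_3 with N^3 v_3 = 0 but N^2 v_3 ≠ 0; then v_{j-1} := N · v_j for j = 3, …, 2.

Pick v_3 = (1, 0, 0, 0, 0)ᵀ.
Then v_2 = N · v_3 = (0, -1, 1, 1, 0)ᵀ.
Then v_1 = N · v_2 = (1, 0, -1, 0, 0)ᵀ.

Sanity check: (A − (2)·I) v_1 = (0, 0, 0, 0, 0)ᵀ = 0. ✓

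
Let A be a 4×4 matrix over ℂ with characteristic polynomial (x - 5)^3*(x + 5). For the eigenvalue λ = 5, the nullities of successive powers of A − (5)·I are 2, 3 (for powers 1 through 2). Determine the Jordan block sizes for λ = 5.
Block sizes for λ = 5: [2, 1]

From the dimensions of kernels of powers, the number of Jordan blocks of size at least j is d_j − d_{j−1} where d_j = dim ker(N^j) (with d_0 = 0). Computing the differences gives [2, 1].
The number of blocks of size exactly k is (#blocks of size ≥ k) − (#blocks of size ≥ k + 1), so the partition is: 1 block(s) of size 1, 1 block(s) of size 2.
In nonincreasing order the block sizes are [2, 1].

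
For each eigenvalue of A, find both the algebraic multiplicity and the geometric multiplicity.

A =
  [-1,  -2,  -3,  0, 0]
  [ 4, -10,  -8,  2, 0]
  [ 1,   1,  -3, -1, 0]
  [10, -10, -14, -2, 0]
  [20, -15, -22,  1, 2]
λ = -4: alg = 4, geom = 2; λ = 2: alg = 1, geom = 1

Step 1 — factor the characteristic polynomial to read off the algebraic multiplicities:
  χ_A(x) = (x - 2)*(x + 4)^4

Step 2 — compute geometric multiplicities via the rank-nullity identity g(λ) = n − rank(A − λI):
  rank(A − (-4)·I) = 3, so dim ker(A − (-4)·I) = n − 3 = 2
  rank(A − (2)·I) = 4, so dim ker(A − (2)·I) = n − 4 = 1

Summary:
  λ = -4: algebraic multiplicity = 4, geometric multiplicity = 2
  λ = 2: algebraic multiplicity = 1, geometric multiplicity = 1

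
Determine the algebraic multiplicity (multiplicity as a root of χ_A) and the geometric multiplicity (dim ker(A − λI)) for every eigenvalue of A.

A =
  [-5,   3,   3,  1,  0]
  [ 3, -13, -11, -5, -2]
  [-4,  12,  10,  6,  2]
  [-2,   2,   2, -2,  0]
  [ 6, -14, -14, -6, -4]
λ = -4: alg = 2, geom = 2; λ = -2: alg = 3, geom = 2

Step 1 — factor the characteristic polynomial to read off the algebraic multiplicities:
  χ_A(x) = (x + 2)^3*(x + 4)^2

Step 2 — compute geometric multiplicities via the rank-nullity identity g(λ) = n − rank(A − λI):
  rank(A − (-4)·I) = 3, so dim ker(A − (-4)·I) = n − 3 = 2
  rank(A − (-2)·I) = 3, so dim ker(A − (-2)·I) = n − 3 = 2

Summary:
  λ = -4: algebraic multiplicity = 2, geometric multiplicity = 2
  λ = -2: algebraic multiplicity = 3, geometric multiplicity = 2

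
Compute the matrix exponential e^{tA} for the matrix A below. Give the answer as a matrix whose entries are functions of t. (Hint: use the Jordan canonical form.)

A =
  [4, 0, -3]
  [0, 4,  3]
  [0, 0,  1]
e^{tA} =
  [exp(4*t), 0, -exp(4*t) + exp(t)]
  [0, exp(4*t), exp(4*t) - exp(t)]
  [0, 0, exp(t)]

Strategy: write A = P · J · P⁻¹ where J is a Jordan canonical form, so e^{tA} = P · e^{tJ} · P⁻¹, and e^{tJ} can be computed block-by-block.

A has Jordan form
J =
  [1, 0, 0]
  [0, 4, 0]
  [0, 0, 4]
(up to reordering of blocks).

Per-block formulas:
  For a 1×1 block at λ = 4: exp(t · [4]) = [e^(4t)].
  For a 1×1 block at λ = 1: exp(t · [1]) = [e^(1t)].

After assembling e^{tJ} and conjugating by P, we get:

e^{tA} =
  [exp(4*t), 0, -exp(4*t) + exp(t)]
  [0, exp(4*t), exp(4*t) - exp(t)]
  [0, 0, exp(t)]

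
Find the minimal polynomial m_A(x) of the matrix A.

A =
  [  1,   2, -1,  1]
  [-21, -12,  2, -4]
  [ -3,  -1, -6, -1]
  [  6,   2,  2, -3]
x^3 + 15*x^2 + 75*x + 125

The characteristic polynomial is χ_A(x) = (x + 5)^4, so the eigenvalues are known. The minimal polynomial is
  m_A(x) = Π_λ (x − λ)^{k_λ}
where k_λ is the size of the *largest* Jordan block for λ (equivalently, the smallest k with (A − λI)^k v = 0 for every generalised eigenvector v of λ).

  λ = -5: largest Jordan block has size 3, contributing (x + 5)^3

So m_A(x) = (x + 5)^3 = x^3 + 15*x^2 + 75*x + 125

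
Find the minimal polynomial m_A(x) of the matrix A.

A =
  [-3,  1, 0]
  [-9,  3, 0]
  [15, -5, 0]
x^2

The characteristic polynomial is χ_A(x) = x^3, so the eigenvalues are known. The minimal polynomial is
  m_A(x) = Π_λ (x − λ)^{k_λ}
where k_λ is the size of the *largest* Jordan block for λ (equivalently, the smallest k with (A − λI)^k v = 0 for every generalised eigenvector v of λ).

  λ = 0: largest Jordan block has size 2, contributing (x − 0)^2

So m_A(x) = x^2 = x^2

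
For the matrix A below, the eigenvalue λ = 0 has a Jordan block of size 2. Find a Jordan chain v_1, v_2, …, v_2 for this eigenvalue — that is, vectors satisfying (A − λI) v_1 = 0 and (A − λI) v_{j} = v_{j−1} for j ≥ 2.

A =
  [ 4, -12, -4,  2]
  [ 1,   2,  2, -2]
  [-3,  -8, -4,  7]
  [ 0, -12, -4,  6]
A Jordan chain for λ = 0 of length 2:
v_1 = (-4, -2, 0, -4)ᵀ
v_2 = (0, 1, -2, 0)ᵀ

Let N = A − (0)·I. We want v_2 with N^2 v_2 = 0 but N^1 v_2 ≠ 0; then v_{j-1} := N · v_j for j = 2, …, 2.

Pick v_2 = (0, 1, -2, 0)ᵀ.
Then v_1 = N · v_2 = (-4, -2, 0, -4)ᵀ.

Sanity check: (A − (0)·I) v_1 = (0, 0, 0, 0)ᵀ = 0. ✓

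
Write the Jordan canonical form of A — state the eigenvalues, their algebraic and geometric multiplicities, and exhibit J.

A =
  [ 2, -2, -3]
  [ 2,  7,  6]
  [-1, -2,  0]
J_2(3) ⊕ J_1(3)

The characteristic polynomial is
  det(x·I − A) = x^3 - 9*x^2 + 27*x - 27 = (x - 3)^3

Eigenvalues and multiplicities (the geometric multiplicity of λ is n − rank(A − λI), which equals the number of Jordan blocks for λ):
  λ = 3: algebraic multiplicity = 3, geometric multiplicity = 2

Determining the block sizes for each eigenvalue:
  λ = 3: 2 blocks summing to 3 forces exactly one block of size 2 and the rest size 1 → block sizes [2, 1]

Assembling the blocks gives a Jordan form
J =
  [3, 1, 0]
  [0, 3, 0]
  [0, 0, 3]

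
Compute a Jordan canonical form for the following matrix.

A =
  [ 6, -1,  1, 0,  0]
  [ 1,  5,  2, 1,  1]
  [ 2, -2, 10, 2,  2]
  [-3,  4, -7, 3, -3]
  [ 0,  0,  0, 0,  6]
J_3(6) ⊕ J_1(6) ⊕ J_1(6)

The characteristic polynomial is
  det(x·I − A) = x^5 - 30*x^4 + 360*x^3 - 2160*x^2 + 6480*x - 7776 = (x - 6)^5

Eigenvalues and multiplicities (the geometric multiplicity of λ is n − rank(A − λI), which equals the number of Jordan blocks for λ):
  λ = 6: algebraic multiplicity = 5, geometric multiplicity = 3

Determining the block sizes for each eigenvalue:
  λ = 6: with am = 5 and gm = 3, the partition is not yet determined (e.g. several partitions of 5 into 3 parts exist). Let N = A − (6)·I. Computing rank(N^1) = 2, rank(N^2) = 1, rank(N^3) = 0; the number of blocks of size ≥ j is rank(N^{j−1}) − rank(N^j), giving [3, 1, 1]. So we have 1 block(s) of size 3, 2 block(s) of size 1 → block sizes [3, 1, 1]

Assembling the blocks gives a Jordan form
J =
  [6, 1, 0, 0, 0]
  [0, 6, 1, 0, 0]
  [0, 0, 6, 0, 0]
  [0, 0, 0, 6, 0]
  [0, 0, 0, 0, 6]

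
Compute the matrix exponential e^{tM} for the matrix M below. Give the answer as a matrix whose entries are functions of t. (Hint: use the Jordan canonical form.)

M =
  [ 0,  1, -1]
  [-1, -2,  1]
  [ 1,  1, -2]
e^{tM} =
  [2*exp(-t) - exp(-2*t), exp(-t) - exp(-2*t), -exp(-t) + exp(-2*t)]
  [-exp(-t) + exp(-2*t), exp(-2*t), exp(-t) - exp(-2*t)]
  [exp(-t) - exp(-2*t), exp(-t) - exp(-2*t), exp(-2*t)]

Strategy: write M = P · J · P⁻¹ where J is a Jordan canonical form, so e^{tM} = P · e^{tJ} · P⁻¹, and e^{tJ} can be computed block-by-block.

M has Jordan form
J =
  [-2,  0,  0]
  [ 0, -1,  0]
  [ 0,  0, -1]
(up to reordering of blocks).

Per-block formulas:
  For a 1×1 block at λ = -2: exp(t · [-2]) = [e^(-2t)].
  For a 1×1 block at λ = -1: exp(t · [-1]) = [e^(-1t)].

After assembling e^{tJ} and conjugating by P, we get:

e^{tM} =
  [2*exp(-t) - exp(-2*t), exp(-t) - exp(-2*t), -exp(-t) + exp(-2*t)]
  [-exp(-t) + exp(-2*t), exp(-2*t), exp(-t) - exp(-2*t)]
  [exp(-t) - exp(-2*t), exp(-t) - exp(-2*t), exp(-2*t)]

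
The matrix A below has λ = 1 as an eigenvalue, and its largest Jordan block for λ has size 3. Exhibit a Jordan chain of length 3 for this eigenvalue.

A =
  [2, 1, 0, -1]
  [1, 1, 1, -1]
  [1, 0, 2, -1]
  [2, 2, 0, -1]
A Jordan chain for λ = 1 of length 3:
v_1 = (-1, -1, -1, -2)ᵀ
v_2 = (1, 0, 0, 2)ᵀ
v_3 = (0, 1, 0, 0)ᵀ

Let N = A − (1)·I. We want v_3 with N^3 v_3 = 0 but N^2 v_3 ≠ 0; then v_{j-1} := N · v_j for j = 3, …, 2.

Pick v_3 = (0, 1, 0, 0)ᵀ.
Then v_2 = N · v_3 = (1, 0, 0, 2)ᵀ.
Then v_1 = N · v_2 = (-1, -1, -1, -2)ᵀ.

Sanity check: (A − (1)·I) v_1 = (0, 0, 0, 0)ᵀ = 0. ✓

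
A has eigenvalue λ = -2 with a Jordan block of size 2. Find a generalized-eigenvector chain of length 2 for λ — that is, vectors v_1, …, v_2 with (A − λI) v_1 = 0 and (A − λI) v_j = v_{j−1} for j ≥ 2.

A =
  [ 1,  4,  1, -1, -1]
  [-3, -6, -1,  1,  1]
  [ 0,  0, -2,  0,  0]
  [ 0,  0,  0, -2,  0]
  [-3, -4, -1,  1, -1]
A Jordan chain for λ = -2 of length 2:
v_1 = (3, -3, 0, 0, -3)ᵀ
v_2 = (1, 0, 0, 0, 0)ᵀ

Let N = A − (-2)·I. We want v_2 with N^2 v_2 = 0 but N^1 v_2 ≠ 0; then v_{j-1} := N · v_j for j = 2, …, 2.

Pick v_2 = (1, 0, 0, 0, 0)ᵀ.
Then v_1 = N · v_2 = (3, -3, 0, 0, -3)ᵀ.

Sanity check: (A − (-2)·I) v_1 = (0, 0, 0, 0, 0)ᵀ = 0. ✓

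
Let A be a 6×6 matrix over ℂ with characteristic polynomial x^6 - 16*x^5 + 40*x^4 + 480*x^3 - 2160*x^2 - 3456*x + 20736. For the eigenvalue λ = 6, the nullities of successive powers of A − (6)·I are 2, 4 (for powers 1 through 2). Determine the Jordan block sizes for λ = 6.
Block sizes for λ = 6: [2, 2]

From the dimensions of kernels of powers, the number of Jordan blocks of size at least j is d_j − d_{j−1} where d_j = dim ker(N^j) (with d_0 = 0). Computing the differences gives [2, 2].
The number of blocks of size exactly k is (#blocks of size ≥ k) − (#blocks of size ≥ k + 1), so the partition is: 2 block(s) of size 2.
In nonincreasing order the block sizes are [2, 2].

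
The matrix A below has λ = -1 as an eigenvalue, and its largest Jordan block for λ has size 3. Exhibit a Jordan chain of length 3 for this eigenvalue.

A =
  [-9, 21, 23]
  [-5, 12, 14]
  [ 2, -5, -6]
A Jordan chain for λ = -1 of length 3:
v_1 = (5, 3, -1)ᵀ
v_2 = (-8, -5, 2)ᵀ
v_3 = (1, 0, 0)ᵀ

Let N = A − (-1)·I. We want v_3 with N^3 v_3 = 0 but N^2 v_3 ≠ 0; then v_{j-1} := N · v_j for j = 3, …, 2.

Pick v_3 = (1, 0, 0)ᵀ.
Then v_2 = N · v_3 = (-8, -5, 2)ᵀ.
Then v_1 = N · v_2 = (5, 3, -1)ᵀ.

Sanity check: (A − (-1)·I) v_1 = (0, 0, 0)ᵀ = 0. ✓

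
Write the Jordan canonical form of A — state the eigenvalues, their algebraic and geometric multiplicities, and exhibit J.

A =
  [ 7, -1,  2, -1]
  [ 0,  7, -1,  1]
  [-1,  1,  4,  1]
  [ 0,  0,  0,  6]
J_3(6) ⊕ J_1(6)

The characteristic polynomial is
  det(x·I − A) = x^4 - 24*x^3 + 216*x^2 - 864*x + 1296 = (x - 6)^4

Eigenvalues and multiplicities (the geometric multiplicity of λ is n − rank(A − λI), which equals the number of Jordan blocks for λ):
  λ = 6: algebraic multiplicity = 4, geometric multiplicity = 2

Determining the block sizes for each eigenvalue:
  λ = 6: with am = 4 and gm = 2, the partition is not yet determined (e.g. several partitions of 4 into 2 parts exist). Let N = A − (6)·I. Computing rank(N^1) = 2, rank(N^2) = 1, rank(N^3) = 0; the number of blocks of size ≥ j is rank(N^{j−1}) − rank(N^j), giving [2, 1, 1]. So we have 1 block(s) of size 3, 1 block(s) of size 1 → block sizes [3, 1]

Assembling the blocks gives a Jordan form
J =
  [6, 1, 0, 0]
  [0, 6, 1, 0]
  [0, 0, 6, 0]
  [0, 0, 0, 6]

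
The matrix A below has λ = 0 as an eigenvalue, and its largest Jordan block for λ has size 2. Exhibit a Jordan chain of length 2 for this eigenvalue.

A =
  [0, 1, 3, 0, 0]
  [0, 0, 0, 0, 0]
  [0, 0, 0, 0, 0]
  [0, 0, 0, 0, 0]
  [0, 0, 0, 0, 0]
A Jordan chain for λ = 0 of length 2:
v_1 = (1, 0, 0, 0, 0)ᵀ
v_2 = (0, 1, 0, 0, 0)ᵀ

Let N = A − (0)·I. We want v_2 with N^2 v_2 = 0 but N^1 v_2 ≠ 0; then v_{j-1} := N · v_j for j = 2, …, 2.

Pick v_2 = (0, 1, 0, 0, 0)ᵀ.
Then v_1 = N · v_2 = (1, 0, 0, 0, 0)ᵀ.

Sanity check: (A − (0)·I) v_1 = (0, 0, 0, 0, 0)ᵀ = 0. ✓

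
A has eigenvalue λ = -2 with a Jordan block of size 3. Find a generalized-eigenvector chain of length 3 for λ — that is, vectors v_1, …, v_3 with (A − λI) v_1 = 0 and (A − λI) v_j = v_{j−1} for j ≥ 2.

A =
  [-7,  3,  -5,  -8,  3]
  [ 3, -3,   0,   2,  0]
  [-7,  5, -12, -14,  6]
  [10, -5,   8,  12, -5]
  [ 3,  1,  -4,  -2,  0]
A Jordan chain for λ = -2 of length 3:
v_1 = (-2, 2, -2, 4, 2)ᵀ
v_2 = (-5, 3, -7, 10, 3)ᵀ
v_3 = (1, 0, 0, 0, 0)ᵀ

Let N = A − (-2)·I. We want v_3 with N^3 v_3 = 0 but N^2 v_3 ≠ 0; then v_{j-1} := N · v_j for j = 3, …, 2.

Pick v_3 = (1, 0, 0, 0, 0)ᵀ.
Then v_2 = N · v_3 = (-5, 3, -7, 10, 3)ᵀ.
Then v_1 = N · v_2 = (-2, 2, -2, 4, 2)ᵀ.

Sanity check: (A − (-2)·I) v_1 = (0, 0, 0, 0, 0)ᵀ = 0. ✓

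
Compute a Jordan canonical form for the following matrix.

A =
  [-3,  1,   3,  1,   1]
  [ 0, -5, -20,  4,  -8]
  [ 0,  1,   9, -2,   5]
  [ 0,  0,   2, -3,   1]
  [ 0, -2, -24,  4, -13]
J_3(-3) ⊕ J_2(-3)

The characteristic polynomial is
  det(x·I − A) = x^5 + 15*x^4 + 90*x^3 + 270*x^2 + 405*x + 243 = (x + 3)^5

Eigenvalues and multiplicities (the geometric multiplicity of λ is n − rank(A − λI), which equals the number of Jordan blocks for λ):
  λ = -3: algebraic multiplicity = 5, geometric multiplicity = 2

Determining the block sizes for each eigenvalue:
  λ = -3: with am = 5 and gm = 2, the partition is not yet determined (e.g. several partitions of 5 into 2 parts exist). Let N = A − (-3)·I. Computing rank(N^1) = 3, rank(N^2) = 1, rank(N^3) = 0; the number of blocks of size ≥ j is rank(N^{j−1}) − rank(N^j), giving [2, 2, 1]. So we have 1 block(s) of size 3, 1 block(s) of size 2 → block sizes [3, 2]

Assembling the blocks gives a Jordan form
J =
  [-3,  1,  0,  0,  0]
  [ 0, -3,  1,  0,  0]
  [ 0,  0, -3,  0,  0]
  [ 0,  0,  0, -3,  1]
  [ 0,  0,  0,  0, -3]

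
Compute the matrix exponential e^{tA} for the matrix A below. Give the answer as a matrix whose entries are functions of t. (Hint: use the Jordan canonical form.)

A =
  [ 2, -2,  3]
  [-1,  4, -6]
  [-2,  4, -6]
e^{tA} =
  [2*t + 1, -2*t, 3*t]
  [3*t^2 - t, -3*t^2 + 4*t + 1, 9*t^2/2 - 6*t]
  [2*t^2 - 2*t, -2*t^2 + 4*t, 3*t^2 - 6*t + 1]

Strategy: write A = P · J · P⁻¹ where J is a Jordan canonical form, so e^{tA} = P · e^{tJ} · P⁻¹, and e^{tJ} can be computed block-by-block.

A has Jordan form
J =
  [0, 1, 0]
  [0, 0, 1]
  [0, 0, 0]
(up to reordering of blocks).

Per-block formulas:
  For a 3×3 Jordan block J_3(0): exp(t · J_3(0)) = e^(0t)·(I + t·N + (t^2/2)·N^2), where N is the 3×3 nilpotent shift.

After assembling e^{tJ} and conjugating by P, we get:

e^{tA} =
  [2*t + 1, -2*t, 3*t]
  [3*t^2 - t, -3*t^2 + 4*t + 1, 9*t^2/2 - 6*t]
  [2*t^2 - 2*t, -2*t^2 + 4*t, 3*t^2 - 6*t + 1]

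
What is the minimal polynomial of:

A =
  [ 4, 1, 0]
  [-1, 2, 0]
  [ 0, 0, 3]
x^2 - 6*x + 9

The characteristic polynomial is χ_A(x) = (x - 3)^3, so the eigenvalues are known. The minimal polynomial is
  m_A(x) = Π_λ (x − λ)^{k_λ}
where k_λ is the size of the *largest* Jordan block for λ (equivalently, the smallest k with (A − λI)^k v = 0 for every generalised eigenvector v of λ).

  λ = 3: largest Jordan block has size 2, contributing (x − 3)^2

So m_A(x) = (x - 3)^2 = x^2 - 6*x + 9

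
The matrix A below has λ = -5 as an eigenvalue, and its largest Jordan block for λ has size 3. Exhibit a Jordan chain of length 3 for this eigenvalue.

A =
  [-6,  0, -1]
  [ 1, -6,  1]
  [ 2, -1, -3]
A Jordan chain for λ = -5 of length 3:
v_1 = (-1, 0, 1)ᵀ
v_2 = (-1, 1, 2)ᵀ
v_3 = (1, 0, 0)ᵀ

Let N = A − (-5)·I. We want v_3 with N^3 v_3 = 0 but N^2 v_3 ≠ 0; then v_{j-1} := N · v_j for j = 3, …, 2.

Pick v_3 = (1, 0, 0)ᵀ.
Then v_2 = N · v_3 = (-1, 1, 2)ᵀ.
Then v_1 = N · v_2 = (-1, 0, 1)ᵀ.

Sanity check: (A − (-5)·I) v_1 = (0, 0, 0)ᵀ = 0. ✓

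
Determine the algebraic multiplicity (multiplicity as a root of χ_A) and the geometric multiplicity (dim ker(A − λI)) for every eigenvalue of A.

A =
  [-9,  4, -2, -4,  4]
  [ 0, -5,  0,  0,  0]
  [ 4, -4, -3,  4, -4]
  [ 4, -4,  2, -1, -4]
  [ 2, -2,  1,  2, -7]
λ = -5: alg = 5, geom = 4

Step 1 — factor the characteristic polynomial to read off the algebraic multiplicities:
  χ_A(x) = (x + 5)^5

Step 2 — compute geometric multiplicities via the rank-nullity identity g(λ) = n − rank(A − λI):
  rank(A − (-5)·I) = 1, so dim ker(A − (-5)·I) = n − 1 = 4

Summary:
  λ = -5: algebraic multiplicity = 5, geometric multiplicity = 4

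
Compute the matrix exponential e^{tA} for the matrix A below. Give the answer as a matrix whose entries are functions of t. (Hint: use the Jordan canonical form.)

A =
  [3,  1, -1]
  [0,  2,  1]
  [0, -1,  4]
e^{tA} =
  [exp(3*t), t*exp(3*t), -t*exp(3*t)]
  [0, -t*exp(3*t) + exp(3*t), t*exp(3*t)]
  [0, -t*exp(3*t), t*exp(3*t) + exp(3*t)]

Strategy: write A = P · J · P⁻¹ where J is a Jordan canonical form, so e^{tA} = P · e^{tJ} · P⁻¹, and e^{tJ} can be computed block-by-block.

A has Jordan form
J =
  [3, 1, 0]
  [0, 3, 0]
  [0, 0, 3]
(up to reordering of blocks).

Per-block formulas:
  For a 1×1 block at λ = 3: exp(t · [3]) = [e^(3t)].
  For a 2×2 Jordan block J_2(3): exp(t · J_2(3)) = e^(3t)·(I + t·N), where N is the 2×2 nilpotent shift.

After assembling e^{tJ} and conjugating by P, we get:

e^{tA} =
  [exp(3*t), t*exp(3*t), -t*exp(3*t)]
  [0, -t*exp(3*t) + exp(3*t), t*exp(3*t)]
  [0, -t*exp(3*t), t*exp(3*t) + exp(3*t)]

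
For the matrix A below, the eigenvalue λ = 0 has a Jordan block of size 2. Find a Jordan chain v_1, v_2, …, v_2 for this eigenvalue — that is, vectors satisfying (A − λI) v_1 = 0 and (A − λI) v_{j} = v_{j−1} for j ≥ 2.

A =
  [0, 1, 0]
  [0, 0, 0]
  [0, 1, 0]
A Jordan chain for λ = 0 of length 2:
v_1 = (1, 0, 1)ᵀ
v_2 = (0, 1, 0)ᵀ

Let N = A − (0)·I. We want v_2 with N^2 v_2 = 0 but N^1 v_2 ≠ 0; then v_{j-1} := N · v_j for j = 2, …, 2.

Pick v_2 = (0, 1, 0)ᵀ.
Then v_1 = N · v_2 = (1, 0, 1)ᵀ.

Sanity check: (A − (0)·I) v_1 = (0, 0, 0)ᵀ = 0. ✓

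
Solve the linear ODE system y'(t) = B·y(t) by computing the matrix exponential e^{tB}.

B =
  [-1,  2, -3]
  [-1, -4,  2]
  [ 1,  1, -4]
e^{tB} =
  [-t^2*exp(-3*t)/2 + 2*t*exp(-3*t) + exp(-3*t), -t^2*exp(-3*t)/2 + 2*t*exp(-3*t), t^2*exp(-3*t)/2 - 3*t*exp(-3*t)]
  [t^2*exp(-3*t)/2 - t*exp(-3*t), t^2*exp(-3*t)/2 - t*exp(-3*t) + exp(-3*t), -t^2*exp(-3*t)/2 + 2*t*exp(-3*t)]
  [t*exp(-3*t), t*exp(-3*t), -t*exp(-3*t) + exp(-3*t)]

Strategy: write B = P · J · P⁻¹ where J is a Jordan canonical form, so e^{tB} = P · e^{tJ} · P⁻¹, and e^{tJ} can be computed block-by-block.

B has Jordan form
J =
  [-3,  1,  0]
  [ 0, -3,  1]
  [ 0,  0, -3]
(up to reordering of blocks).

Per-block formulas:
  For a 3×3 Jordan block J_3(-3): exp(t · J_3(-3)) = e^(-3t)·(I + t·N + (t^2/2)·N^2), where N is the 3×3 nilpotent shift.

After assembling e^{tJ} and conjugating by P, we get:

e^{tB} =
  [-t^2*exp(-3*t)/2 + 2*t*exp(-3*t) + exp(-3*t), -t^2*exp(-3*t)/2 + 2*t*exp(-3*t), t^2*exp(-3*t)/2 - 3*t*exp(-3*t)]
  [t^2*exp(-3*t)/2 - t*exp(-3*t), t^2*exp(-3*t)/2 - t*exp(-3*t) + exp(-3*t), -t^2*exp(-3*t)/2 + 2*t*exp(-3*t)]
  [t*exp(-3*t), t*exp(-3*t), -t*exp(-3*t) + exp(-3*t)]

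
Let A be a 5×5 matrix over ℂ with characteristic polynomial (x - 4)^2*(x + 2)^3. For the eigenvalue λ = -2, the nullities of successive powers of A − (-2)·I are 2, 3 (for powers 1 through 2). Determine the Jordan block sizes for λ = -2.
Block sizes for λ = -2: [2, 1]

From the dimensions of kernels of powers, the number of Jordan blocks of size at least j is d_j − d_{j−1} where d_j = dim ker(N^j) (with d_0 = 0). Computing the differences gives [2, 1].
The number of blocks of size exactly k is (#blocks of size ≥ k) − (#blocks of size ≥ k + 1), so the partition is: 1 block(s) of size 1, 1 block(s) of size 2.
In nonincreasing order the block sizes are [2, 1].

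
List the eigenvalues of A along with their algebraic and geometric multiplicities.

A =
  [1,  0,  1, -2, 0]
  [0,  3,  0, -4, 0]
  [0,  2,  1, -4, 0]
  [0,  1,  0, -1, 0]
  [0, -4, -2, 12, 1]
λ = 1: alg = 5, geom = 3

Step 1 — factor the characteristic polynomial to read off the algebraic multiplicities:
  χ_A(x) = (x - 1)^5

Step 2 — compute geometric multiplicities via the rank-nullity identity g(λ) = n − rank(A − λI):
  rank(A − (1)·I) = 2, so dim ker(A − (1)·I) = n − 2 = 3

Summary:
  λ = 1: algebraic multiplicity = 5, geometric multiplicity = 3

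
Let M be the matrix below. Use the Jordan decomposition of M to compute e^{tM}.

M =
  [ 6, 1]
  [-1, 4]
e^{tM} =
  [t*exp(5*t) + exp(5*t), t*exp(5*t)]
  [-t*exp(5*t), -t*exp(5*t) + exp(5*t)]

Strategy: write M = P · J · P⁻¹ where J is a Jordan canonical form, so e^{tM} = P · e^{tJ} · P⁻¹, and e^{tJ} can be computed block-by-block.

M has Jordan form
J =
  [5, 1]
  [0, 5]
(up to reordering of blocks).

Per-block formulas:
  For a 2×2 Jordan block J_2(5): exp(t · J_2(5)) = e^(5t)·(I + t·N), where N is the 2×2 nilpotent shift.

After assembling e^{tJ} and conjugating by P, we get:

e^{tM} =
  [t*exp(5*t) + exp(5*t), t*exp(5*t)]
  [-t*exp(5*t), -t*exp(5*t) + exp(5*t)]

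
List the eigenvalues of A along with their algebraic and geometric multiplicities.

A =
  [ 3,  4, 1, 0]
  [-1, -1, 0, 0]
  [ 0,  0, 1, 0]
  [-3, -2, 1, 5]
λ = 1: alg = 3, geom = 1; λ = 5: alg = 1, geom = 1

Step 1 — factor the characteristic polynomial to read off the algebraic multiplicities:
  χ_A(x) = (x - 5)*(x - 1)^3

Step 2 — compute geometric multiplicities via the rank-nullity identity g(λ) = n − rank(A − λI):
  rank(A − (1)·I) = 3, so dim ker(A − (1)·I) = n − 3 = 1
  rank(A − (5)·I) = 3, so dim ker(A − (5)·I) = n − 3 = 1

Summary:
  λ = 1: algebraic multiplicity = 3, geometric multiplicity = 1
  λ = 5: algebraic multiplicity = 1, geometric multiplicity = 1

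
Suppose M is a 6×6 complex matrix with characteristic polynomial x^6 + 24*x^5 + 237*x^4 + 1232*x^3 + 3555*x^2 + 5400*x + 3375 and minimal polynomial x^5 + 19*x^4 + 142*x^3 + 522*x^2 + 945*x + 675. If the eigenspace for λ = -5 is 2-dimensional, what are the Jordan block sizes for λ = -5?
Block sizes for λ = -5: [2, 1]

Step 1 — from the characteristic polynomial, algebraic multiplicity of λ = -5 is 3. From dim ker(M − (-5)·I) = 2, there are exactly 2 Jordan blocks for λ = -5.
Step 2 — from the minimal polynomial, the factor (x + 5)^2 tells us the largest block for λ = -5 has size 2.
Step 3 — with total size 3, 2 blocks, and largest block 2, the block sizes (in nonincreasing order) are [2, 1].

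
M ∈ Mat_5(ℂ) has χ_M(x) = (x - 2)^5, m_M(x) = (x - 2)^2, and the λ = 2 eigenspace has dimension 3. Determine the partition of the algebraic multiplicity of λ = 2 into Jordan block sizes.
Block sizes for λ = 2: [2, 2, 1]

Step 1 — from the characteristic polynomial, algebraic multiplicity of λ = 2 is 5. From dim ker(M − (2)·I) = 3, there are exactly 3 Jordan blocks for λ = 2.
Step 2 — from the minimal polynomial, the factor (x − 2)^2 tells us the largest block for λ = 2 has size 2.
Step 3 — with total size 5, 3 blocks, and largest block 2, the block sizes (in nonincreasing order) are [2, 2, 1].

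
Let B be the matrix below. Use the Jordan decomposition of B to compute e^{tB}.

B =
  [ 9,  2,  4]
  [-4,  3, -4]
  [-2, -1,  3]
e^{tB} =
  [4*t*exp(5*t) + exp(5*t), 2*t*exp(5*t), 4*t*exp(5*t)]
  [-4*t*exp(5*t), -2*t*exp(5*t) + exp(5*t), -4*t*exp(5*t)]
  [-2*t*exp(5*t), -t*exp(5*t), -2*t*exp(5*t) + exp(5*t)]

Strategy: write B = P · J · P⁻¹ where J is a Jordan canonical form, so e^{tB} = P · e^{tJ} · P⁻¹, and e^{tJ} can be computed block-by-block.

B has Jordan form
J =
  [5, 1, 0]
  [0, 5, 0]
  [0, 0, 5]
(up to reordering of blocks).

Per-block formulas:
  For a 1×1 block at λ = 5: exp(t · [5]) = [e^(5t)].
  For a 2×2 Jordan block J_2(5): exp(t · J_2(5)) = e^(5t)·(I + t·N), where N is the 2×2 nilpotent shift.

After assembling e^{tJ} and conjugating by P, we get:

e^{tB} =
  [4*t*exp(5*t) + exp(5*t), 2*t*exp(5*t), 4*t*exp(5*t)]
  [-4*t*exp(5*t), -2*t*exp(5*t) + exp(5*t), -4*t*exp(5*t)]
  [-2*t*exp(5*t), -t*exp(5*t), -2*t*exp(5*t) + exp(5*t)]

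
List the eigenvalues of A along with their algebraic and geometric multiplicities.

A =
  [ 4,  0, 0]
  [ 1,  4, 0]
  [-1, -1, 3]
λ = 3: alg = 1, geom = 1; λ = 4: alg = 2, geom = 1

Step 1 — factor the characteristic polynomial to read off the algebraic multiplicities:
  χ_A(x) = (x - 4)^2*(x - 3)

Step 2 — compute geometric multiplicities via the rank-nullity identity g(λ) = n − rank(A − λI):
  rank(A − (3)·I) = 2, so dim ker(A − (3)·I) = n − 2 = 1
  rank(A − (4)·I) = 2, so dim ker(A − (4)·I) = n − 2 = 1

Summary:
  λ = 3: algebraic multiplicity = 1, geometric multiplicity = 1
  λ = 4: algebraic multiplicity = 2, geometric multiplicity = 1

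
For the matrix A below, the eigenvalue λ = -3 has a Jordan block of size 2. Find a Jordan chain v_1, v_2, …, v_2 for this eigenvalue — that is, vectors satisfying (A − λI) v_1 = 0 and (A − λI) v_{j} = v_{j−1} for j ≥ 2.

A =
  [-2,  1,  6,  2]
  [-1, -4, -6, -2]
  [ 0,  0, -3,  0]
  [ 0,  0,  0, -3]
A Jordan chain for λ = -3 of length 2:
v_1 = (1, -1, 0, 0)ᵀ
v_2 = (1, 0, 0, 0)ᵀ

Let N = A − (-3)·I. We want v_2 with N^2 v_2 = 0 but N^1 v_2 ≠ 0; then v_{j-1} := N · v_j for j = 2, …, 2.

Pick v_2 = (1, 0, 0, 0)ᵀ.
Then v_1 = N · v_2 = (1, -1, 0, 0)ᵀ.

Sanity check: (A − (-3)·I) v_1 = (0, 0, 0, 0)ᵀ = 0. ✓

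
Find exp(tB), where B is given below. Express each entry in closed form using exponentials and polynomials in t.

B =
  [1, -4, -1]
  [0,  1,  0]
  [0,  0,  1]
e^{tB} =
  [exp(t), -4*t*exp(t), -t*exp(t)]
  [0, exp(t), 0]
  [0, 0, exp(t)]

Strategy: write B = P · J · P⁻¹ where J is a Jordan canonical form, so e^{tB} = P · e^{tJ} · P⁻¹, and e^{tJ} can be computed block-by-block.

B has Jordan form
J =
  [1, 1, 0]
  [0, 1, 0]
  [0, 0, 1]
(up to reordering of blocks).

Per-block formulas:
  For a 2×2 Jordan block J_2(1): exp(t · J_2(1)) = e^(1t)·(I + t·N), where N is the 2×2 nilpotent shift.
  For a 1×1 block at λ = 1: exp(t · [1]) = [e^(1t)].

After assembling e^{tJ} and conjugating by P, we get:

e^{tB} =
  [exp(t), -4*t*exp(t), -t*exp(t)]
  [0, exp(t), 0]
  [0, 0, exp(t)]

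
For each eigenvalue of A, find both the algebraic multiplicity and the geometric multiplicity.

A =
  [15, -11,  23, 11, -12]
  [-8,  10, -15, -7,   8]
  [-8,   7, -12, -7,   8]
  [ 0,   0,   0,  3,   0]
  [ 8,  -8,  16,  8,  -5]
λ = -1: alg = 1, geom = 1; λ = 3: alg = 4, geom = 3

Step 1 — factor the characteristic polynomial to read off the algebraic multiplicities:
  χ_A(x) = (x - 3)^4*(x + 1)

Step 2 — compute geometric multiplicities via the rank-nullity identity g(λ) = n − rank(A − λI):
  rank(A − (-1)·I) = 4, so dim ker(A − (-1)·I) = n − 4 = 1
  rank(A − (3)·I) = 2, so dim ker(A − (3)·I) = n − 2 = 3

Summary:
  λ = -1: algebraic multiplicity = 1, geometric multiplicity = 1
  λ = 3: algebraic multiplicity = 4, geometric multiplicity = 3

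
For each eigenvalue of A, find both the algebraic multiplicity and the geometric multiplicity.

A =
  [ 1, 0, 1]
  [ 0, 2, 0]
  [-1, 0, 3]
λ = 2: alg = 3, geom = 2

Step 1 — factor the characteristic polynomial to read off the algebraic multiplicities:
  χ_A(x) = (x - 2)^3

Step 2 — compute geometric multiplicities via the rank-nullity identity g(λ) = n − rank(A − λI):
  rank(A − (2)·I) = 1, so dim ker(A − (2)·I) = n − 1 = 2

Summary:
  λ = 2: algebraic multiplicity = 3, geometric multiplicity = 2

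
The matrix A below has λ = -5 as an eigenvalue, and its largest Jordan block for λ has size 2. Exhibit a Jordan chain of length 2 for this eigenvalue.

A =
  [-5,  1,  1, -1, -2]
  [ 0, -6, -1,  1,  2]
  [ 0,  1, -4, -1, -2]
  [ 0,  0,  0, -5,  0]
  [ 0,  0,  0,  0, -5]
A Jordan chain for λ = -5 of length 2:
v_1 = (1, -1, 1, 0, 0)ᵀ
v_2 = (0, 1, 0, 0, 0)ᵀ

Let N = A − (-5)·I. We want v_2 with N^2 v_2 = 0 but N^1 v_2 ≠ 0; then v_{j-1} := N · v_j for j = 2, …, 2.

Pick v_2 = (0, 1, 0, 0, 0)ᵀ.
Then v_1 = N · v_2 = (1, -1, 1, 0, 0)ᵀ.

Sanity check: (A − (-5)·I) v_1 = (0, 0, 0, 0, 0)ᵀ = 0. ✓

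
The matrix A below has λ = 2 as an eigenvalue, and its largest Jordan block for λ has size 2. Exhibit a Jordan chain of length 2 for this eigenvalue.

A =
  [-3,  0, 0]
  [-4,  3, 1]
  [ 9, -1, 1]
A Jordan chain for λ = 2 of length 2:
v_1 = (0, 1, -1)ᵀ
v_2 = (0, 1, 0)ᵀ

Let N = A − (2)·I. We want v_2 with N^2 v_2 = 0 but N^1 v_2 ≠ 0; then v_{j-1} := N · v_j for j = 2, …, 2.

Pick v_2 = (0, 1, 0)ᵀ.
Then v_1 = N · v_2 = (0, 1, -1)ᵀ.

Sanity check: (A − (2)·I) v_1 = (0, 0, 0)ᵀ = 0. ✓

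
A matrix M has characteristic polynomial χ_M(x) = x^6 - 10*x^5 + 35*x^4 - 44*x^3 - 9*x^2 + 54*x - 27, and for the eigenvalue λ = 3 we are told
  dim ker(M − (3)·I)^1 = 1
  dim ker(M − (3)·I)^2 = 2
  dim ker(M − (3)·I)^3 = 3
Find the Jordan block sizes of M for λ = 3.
Block sizes for λ = 3: [3]

From the dimensions of kernels of powers, the number of Jordan blocks of size at least j is d_j − d_{j−1} where d_j = dim ker(N^j) (with d_0 = 0). Computing the differences gives [1, 1, 1].
The number of blocks of size exactly k is (#blocks of size ≥ k) − (#blocks of size ≥ k + 1), so the partition is: 1 block(s) of size 3.
In nonincreasing order the block sizes are [3].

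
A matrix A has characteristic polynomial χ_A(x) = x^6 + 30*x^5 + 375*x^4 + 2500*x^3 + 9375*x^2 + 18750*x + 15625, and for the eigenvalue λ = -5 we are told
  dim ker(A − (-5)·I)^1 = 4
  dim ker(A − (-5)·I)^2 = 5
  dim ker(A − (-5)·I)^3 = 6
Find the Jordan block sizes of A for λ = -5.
Block sizes for λ = -5: [3, 1, 1, 1]

From the dimensions of kernels of powers, the number of Jordan blocks of size at least j is d_j − d_{j−1} where d_j = dim ker(N^j) (with d_0 = 0). Computing the differences gives [4, 1, 1].
The number of blocks of size exactly k is (#blocks of size ≥ k) − (#blocks of size ≥ k + 1), so the partition is: 3 block(s) of size 1, 1 block(s) of size 3.
In nonincreasing order the block sizes are [3, 1, 1, 1].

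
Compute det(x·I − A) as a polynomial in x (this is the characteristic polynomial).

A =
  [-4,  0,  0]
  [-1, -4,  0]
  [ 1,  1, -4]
x^3 + 12*x^2 + 48*x + 64

Expanding det(x·I − A) (e.g. by cofactor expansion or by noting that A is similar to its Jordan form J, which has the same characteristic polynomial as A) gives
  χ_A(x) = x^3 + 12*x^2 + 48*x + 64
which factors as (x + 4)^3. The eigenvalues (with algebraic multiplicities) are λ = -4 with multiplicity 3.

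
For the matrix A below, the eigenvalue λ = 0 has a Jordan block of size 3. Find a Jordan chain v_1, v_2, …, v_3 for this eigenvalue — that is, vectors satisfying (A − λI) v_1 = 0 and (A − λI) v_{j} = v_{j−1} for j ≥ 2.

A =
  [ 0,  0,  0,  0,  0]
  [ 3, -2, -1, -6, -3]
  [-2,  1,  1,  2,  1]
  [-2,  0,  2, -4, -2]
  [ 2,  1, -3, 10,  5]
A Jordan chain for λ = 0 of length 3:
v_1 = (0, 2, -1, 0, -1)ᵀ
v_2 = (0, 3, -2, -2, 2)ᵀ
v_3 = (1, 0, 0, 0, 0)ᵀ

Let N = A − (0)·I. We want v_3 with N^3 v_3 = 0 but N^2 v_3 ≠ 0; then v_{j-1} := N · v_j for j = 3, …, 2.

Pick v_3 = (1, 0, 0, 0, 0)ᵀ.
Then v_2 = N · v_3 = (0, 3, -2, -2, 2)ᵀ.
Then v_1 = N · v_2 = (0, 2, -1, 0, -1)ᵀ.

Sanity check: (A − (0)·I) v_1 = (0, 0, 0, 0, 0)ᵀ = 0. ✓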